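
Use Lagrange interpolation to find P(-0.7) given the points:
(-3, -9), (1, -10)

Lagrange interpolation formula:
P(x) = Σ yᵢ × Lᵢ(x)
where Lᵢ(x) = Π_{j≠i} (x - xⱼ)/(xᵢ - xⱼ)

L_0(-0.7) = (-0.7 - 1)/(-3 - 1) = 0.425000
L_1(-0.7) = (-0.7 - (-3))/(1 - (-3)) = 0.575000

P(-0.7) = (-9)×L_0(-0.7) + (-10)×L_1(-0.7)
P(-0.7) = -9.575000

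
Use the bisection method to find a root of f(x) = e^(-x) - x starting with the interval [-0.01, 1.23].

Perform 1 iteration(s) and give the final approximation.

f(x) = e^(-x) - x
Initial interval: [-0.01, 1.23]

Iteration 1:
  c_1 = (-0.010000 + 1.230000)/2 = 0.610000
  f(c_1) = f(0.610000) = -0.066649
  f(a) × f(c) < 0, new interval: [-0.010000, 0.610000]

After 1 iteration(s), the approximation is c_1 = 0.610000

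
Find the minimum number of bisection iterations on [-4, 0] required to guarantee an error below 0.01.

We need (b-a)/2^n ≤ 0.01
(0 - (-4))/2^n ≤ 0.01
4/2^n ≤ 0.01
2^n ≥ 400
n ≥ log₂(400) = 8.64
n ≥ 9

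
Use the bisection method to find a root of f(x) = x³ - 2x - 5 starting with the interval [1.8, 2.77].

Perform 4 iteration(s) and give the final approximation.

f(x) = x³ - 2x - 5
Initial interval: [1.8, 2.77]

Iteration 1:
  c_1 = (1.800000 + 2.770000)/2 = 2.285000
  f(c_1) = f(2.285000) = 2.360499
  f(a) × f(c) < 0, new interval: [1.800000, 2.285000]
Iteration 2:
  c_2 = (1.800000 + 2.285000)/2 = 2.042500
  f(c_2) = f(2.042500) = -0.564086
  f(a) × f(c) ≥ 0, new interval: [2.042500, 2.285000]
Iteration 3:
  c_3 = (2.042500 + 2.285000)/2 = 2.163750
  f(c_3) = f(2.163750) = 0.802775
  f(a) × f(c) < 0, new interval: [2.042500, 2.163750]
Iteration 4:
  c_4 = (2.042500 + 2.163750)/2 = 2.103125
  f(c_4) = f(2.103125) = 0.096155
  f(a) × f(c) < 0, new interval: [2.042500, 2.103125]

After 4 iteration(s), the approximation is c_4 = 2.103125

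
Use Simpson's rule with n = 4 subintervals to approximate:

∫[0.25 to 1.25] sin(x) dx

f(x) = sin(x)
a = 0.25, b = 1.25, n = 4
h = (b - a)/n = 0.250000

Simpson's rule: (h/3)[f(x₀) + 4f(x₁) + 2f(x₂) + ... + f(xₙ)]

x_0 = 0.2500, f(x_0) = 0.247404, coefficient = 1
x_1 = 0.5000, f(x_1) = 0.479426, coefficient = 4
x_2 = 0.7500, f(x_2) = 0.681639, coefficient = 2
x_3 = 1.0000, f(x_3) = 0.841471, coefficient = 4
x_4 = 1.2500, f(x_4) = 0.948985, coefficient = 1

I ≈ (0.250000/3) × 7.843252 = 0.653604
Exact value: 0.653590
Error: 0.000014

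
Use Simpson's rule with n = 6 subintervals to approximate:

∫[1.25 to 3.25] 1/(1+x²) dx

f(x) = 1/(1+x²)
a = 1.25, b = 3.25, n = 6
h = (b - a)/n = 0.333333

Simpson's rule: (h/3)[f(x₀) + 4f(x₁) + 2f(x₂) + ... + f(xₙ)]

x_0 = 1.2500, f(x_0) = 0.390244, coefficient = 1
x_1 = 1.5833, f(x_1) = 0.285149, coefficient = 4
x_2 = 1.9167, f(x_2) = 0.213967, coefficient = 2
x_3 = 2.2500, f(x_3) = 0.164948, coefficient = 4
x_4 = 2.5833, f(x_4) = 0.130317, coefficient = 2
x_5 = 2.9167, f(x_5) = 0.105186, coefficient = 4
x_6 = 3.2500, f(x_6) = 0.086486, coefficient = 1

I ≈ (0.333333/3) × 3.386431 = 0.376270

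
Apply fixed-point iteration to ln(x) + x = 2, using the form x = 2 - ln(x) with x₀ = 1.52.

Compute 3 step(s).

Equation: ln(x) + x = 2
Fixed-point form: x = 2 - ln(x)
x₀ = 1.52

x_1 = g(1.520000) = 1.581290
x_2 = g(1.581290) = 1.541759
x_3 = g(1.541759) = 1.567076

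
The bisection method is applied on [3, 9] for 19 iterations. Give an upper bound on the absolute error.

Bisection error bound: |error| ≤ (b-a)/2^n
|error| ≤ (9 - 3)/2^19 = 6/2^19
|error| ≤ 0.0000114441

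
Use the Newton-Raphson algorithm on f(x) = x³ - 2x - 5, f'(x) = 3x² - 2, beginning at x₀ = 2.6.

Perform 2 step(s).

f(x) = x³ - 2x - 5
f'(x) = 3x² - 2
x₀ = 2.6

Newton-Raphson formula: x_{n+1} = x_n - f(x_n)/f'(x_n)

Iteration 1:
  f(2.600000) = 7.376000
  f'(2.600000) = 18.280000
  x_1 = 2.600000 - 7.376000/18.280000 = 2.196499
Iteration 2:
  f(2.196499) = 1.204247
  f'(2.196499) = 12.473822
  x_2 = 2.196499 - 1.204247/12.473822 = 2.099957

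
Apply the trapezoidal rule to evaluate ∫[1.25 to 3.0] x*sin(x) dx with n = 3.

f(x) = x*sin(x)
a = 1.25, b = 3.0, n = 3
h = (b - a)/n = 0.583333

Trapezoidal rule: (h/2)[f(x₀) + 2f(x₁) + 2f(x₂) + ... + f(xₙ)]

x_0 = 1.2500, f(x_0) = 1.186231, coefficient = 1
x_1 = 1.8333, f(x_1) = 1.770514, coefficient = 2
x_2 = 2.4167, f(x_2) = 1.602443, coefficient = 2
x_3 = 3.0000, f(x_3) = 0.423360, coefficient = 1

I ≈ (0.583333/2) × 8.355505 = 2.437022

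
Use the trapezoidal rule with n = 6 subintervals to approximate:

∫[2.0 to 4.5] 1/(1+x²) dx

f(x) = 1/(1+x²)
a = 2.0, b = 4.5, n = 6
h = (b - a)/n = 0.416667

Trapezoidal rule: (h/2)[f(x₀) + 2f(x₁) + 2f(x₂) + ... + f(xₙ)]

x_0 = 2.0000, f(x_0) = 0.200000, coefficient = 1
x_1 = 2.4167, f(x_1) = 0.146193, coefficient = 2
x_2 = 2.8333, f(x_2) = 0.110769, coefficient = 2
x_3 = 3.2500, f(x_3) = 0.086486, coefficient = 2
x_4 = 3.6667, f(x_4) = 0.069231, coefficient = 2
x_5 = 4.0833, f(x_5) = 0.056582, coefficient = 2
x_6 = 4.5000, f(x_6) = 0.047059, coefficient = 1

I ≈ (0.416667/2) × 1.185581 = 0.246996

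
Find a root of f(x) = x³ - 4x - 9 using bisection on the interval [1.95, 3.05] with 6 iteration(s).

f(x) = x³ - 4x - 9
Initial interval: [1.95, 3.05]

Iteration 1:
  c_1 = (1.950000 + 3.050000)/2 = 2.500000
  f(c_1) = f(2.500000) = -3.375000
  f(a) × f(c) ≥ 0, new interval: [2.500000, 3.050000]
Iteration 2:
  c_2 = (2.500000 + 3.050000)/2 = 2.775000
  f(c_2) = f(2.775000) = 1.269234
  f(a) × f(c) < 0, new interval: [2.500000, 2.775000]
Iteration 3:
  c_3 = (2.500000 + 2.775000)/2 = 2.637500
  f(c_3) = f(2.637500) = -1.202479
  f(a) × f(c) ≥ 0, new interval: [2.637500, 2.775000]
Iteration 4:
  c_4 = (2.637500 + 2.775000)/2 = 2.706250
  f(c_4) = f(2.706250) = -0.004996
  f(a) × f(c) ≥ 0, new interval: [2.706250, 2.775000]
Iteration 5:
  c_5 = (2.706250 + 2.775000)/2 = 2.740625
  f(c_5) = f(2.740625) = 0.622404
  f(a) × f(c) < 0, new interval: [2.706250, 2.740625]
Iteration 6:
  c_6 = (2.706250 + 2.740625)/2 = 2.723437
  f(c_6) = f(2.723437) = 0.306290
  f(a) × f(c) < 0, new interval: [2.706250, 2.723437]

After 6 iteration(s), the approximation is c_6 = 2.723437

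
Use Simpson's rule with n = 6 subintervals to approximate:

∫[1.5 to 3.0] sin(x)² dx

f(x) = sin(x)²
a = 1.5, b = 3.0, n = 6
h = (b - a)/n = 0.250000

Simpson's rule: (h/3)[f(x₀) + 4f(x₁) + 2f(x₂) + ... + f(xₙ)]

x_0 = 1.5000, f(x_0) = 0.994996, coefficient = 1
x_1 = 1.7500, f(x_1) = 0.968228, coefficient = 4
x_2 = 2.0000, f(x_2) = 0.826822, coefficient = 2
x_3 = 2.2500, f(x_3) = 0.605398, coefficient = 4
x_4 = 2.5000, f(x_4) = 0.358169, coefficient = 2
x_5 = 2.7500, f(x_5) = 0.145665, coefficient = 4
x_6 = 3.0000, f(x_6) = 0.019915, coefficient = 1

I ≈ (0.250000/3) × 10.262058 = 0.855171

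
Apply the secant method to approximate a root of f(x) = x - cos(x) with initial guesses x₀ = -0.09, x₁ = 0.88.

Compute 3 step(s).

f(x) = x - cos(x)
x₀ = -0.09, x₁ = 0.88

Secant formula: x_{n+1} = x_n - f(x_n)(x_n - x_{n-1})/(f(x_n) - f(x_{n-1}))

Iteration 1:
  f(-0.090000) = -1.085953
  f(0.880000) = 0.242849
  x_2 = 0.880000 - 0.242849×(0.880000 - (-0.090000))/(0.242849 - (-1.085953))
       = 0.702725
Iteration 2:
  f(0.880000) = 0.242849
  f(0.702725) = -0.060359
  x_3 = 0.702725 - (-0.060359)×(0.702725 - 0.880000)/(-0.060359 - 0.242849)
       = 0.738015
Iteration 3:
  f(0.702725) = -0.060359
  f(0.738015) = -0.001791
  x_4 = 0.738015 - (-0.001791)×(0.738015 - 0.702725)/(-0.001791 - (-0.060359))
       = 0.739094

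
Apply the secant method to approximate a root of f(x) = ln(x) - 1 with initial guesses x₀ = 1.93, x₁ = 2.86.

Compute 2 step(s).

f(x) = ln(x) - 1
x₀ = 1.93, x₁ = 2.86

Secant formula: x_{n+1} = x_n - f(x_n)(x_n - x_{n-1})/(f(x_n) - f(x_{n-1}))

Iteration 1:
  f(1.930000) = -0.342480
  f(2.860000) = 0.050822
  x_2 = 2.860000 - 0.050822×(2.860000 - 1.930000)/(0.050822 - (-0.342480))
       = 2.739827
Iteration 2:
  f(2.860000) = 0.050822
  f(2.739827) = 0.007895
  x_3 = 2.739827 - 0.007895×(2.739827 - 2.860000)/(0.007895 - 0.050822)
       = 2.717726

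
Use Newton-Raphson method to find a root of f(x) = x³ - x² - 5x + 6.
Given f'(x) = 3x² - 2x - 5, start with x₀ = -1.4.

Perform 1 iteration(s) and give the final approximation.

f(x) = x³ - x² - 5x + 6
f'(x) = 3x² - 2x - 5
x₀ = -1.4

Newton-Raphson formula: x_{n+1} = x_n - f(x_n)/f'(x_n)

Iteration 1:
  f(-1.400000) = 8.296000
  f'(-1.400000) = 3.680000
  x_1 = -1.400000 - 8.296000/3.680000 = -3.654348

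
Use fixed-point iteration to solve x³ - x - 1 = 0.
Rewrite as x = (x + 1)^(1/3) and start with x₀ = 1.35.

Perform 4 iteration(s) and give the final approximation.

Equation: x³ - x - 1 = 0
Fixed-point form: x = (x + 1)^(1/3)
x₀ = 1.35

x_1 = g(1.350000) = 1.329503
x_2 = g(1.329503) = 1.325626
x_3 = g(1.325626) = 1.324890
x_4 = g(1.324890) = 1.324751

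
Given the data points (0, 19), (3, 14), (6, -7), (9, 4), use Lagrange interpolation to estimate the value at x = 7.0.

Lagrange interpolation formula:
P(x) = Σ yᵢ × Lᵢ(x)
where Lᵢ(x) = Π_{j≠i} (x - xⱼ)/(xᵢ - xⱼ)

L_0(7.0) = (7.0 - 3)/(0 - 3) × (7.0 - 6)/(0 - 6) × (7.0 - 9)/(0 - 9) = 0.049383
L_1(7.0) = (7.0 - 0)/(3 - 0) × (7.0 - 6)/(3 - 6) × (7.0 - 9)/(3 - 9) = -0.259259
L_2(7.0) = (7.0 - 0)/(6 - 0) × (7.0 - 3)/(6 - 3) × (7.0 - 9)/(6 - 9) = 1.037037
L_3(7.0) = (7.0 - 0)/(9 - 0) × (7.0 - 3)/(9 - 3) × (7.0 - 6)/(9 - 6) = 0.172840

P(7.0) = 19×L_0(7.0) + 14×L_1(7.0) + (-7)×L_2(7.0) + 4×L_3(7.0)
P(7.0) = -9.259259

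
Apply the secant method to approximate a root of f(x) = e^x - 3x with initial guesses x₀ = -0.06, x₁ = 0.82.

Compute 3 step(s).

f(x) = e^x - 3x
x₀ = -0.06, x₁ = 0.82

Secant formula: x_{n+1} = x_n - f(x_n)(x_n - x_{n-1})/(f(x_n) - f(x_{n-1}))

Iteration 1:
  f(-0.060000) = 1.121765
  f(0.820000) = -0.189500
  x_2 = 0.820000 - (-0.189500)×(0.820000 - (-0.060000))/(-0.189500 - 1.121765)
       = 0.692825
Iteration 2:
  f(0.820000) = -0.189500
  f(0.692825) = -0.079119
  x_3 = 0.692825 - (-0.079119)×(0.692825 - 0.820000)/(-0.079119 - (-0.189500))
       = 0.601668
Iteration 3:
  f(0.692825) = -0.079119
  f(0.601668) = 0.020157
  x_4 = 0.601668 - 0.020157×(0.601668 - 0.692825)/(0.020157 - (-0.079119))
       = 0.620176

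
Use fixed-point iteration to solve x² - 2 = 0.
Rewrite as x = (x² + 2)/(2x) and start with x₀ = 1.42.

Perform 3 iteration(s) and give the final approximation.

Equation: x² - 2 = 0
Fixed-point form: x = (x² + 2)/(2x)
x₀ = 1.42

x_1 = g(1.420000) = 1.414225
x_2 = g(1.414225) = 1.414214
x_3 = g(1.414214) = 1.414214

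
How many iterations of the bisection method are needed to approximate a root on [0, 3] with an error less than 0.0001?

We need (b-a)/2^n ≤ 0.0001
(3 - 0)/2^n ≤ 0.0001
3/2^n ≤ 0.0001
2^n ≥ 30000
n ≥ log₂(30000) = 14.87
n ≥ 15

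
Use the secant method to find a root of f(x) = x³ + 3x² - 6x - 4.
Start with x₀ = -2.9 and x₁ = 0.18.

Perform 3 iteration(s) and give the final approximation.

f(x) = x³ + 3x² - 6x - 4
x₀ = -2.9, x₁ = 0.18

Secant formula: x_{n+1} = x_n - f(x_n)(x_n - x_{n-1})/(f(x_n) - f(x_{n-1}))

Iteration 1:
  f(-2.900000) = 14.241000
  f(0.180000) = -4.976968
  x_2 = 0.180000 - (-4.976968)×(0.180000 - (-2.900000))/(-4.976968 - 14.241000)
       = -0.617642
Iteration 2:
  f(0.180000) = -4.976968
  f(-0.617642) = 0.614679
  x_3 = -0.617642 - 0.614679×(-0.617642 - 0.180000)/(0.614679 - (-4.976968))
       = -0.529959
Iteration 3:
  f(-0.617642) = 0.614679
  f(-0.529959) = -0.126520
  x_4 = -0.529959 - (-0.126520)×(-0.529959 - (-0.617642))/(-0.126520 - 0.614679)
       = -0.544926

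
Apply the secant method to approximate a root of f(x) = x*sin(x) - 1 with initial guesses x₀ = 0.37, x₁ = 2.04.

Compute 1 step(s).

f(x) = x*sin(x) - 1
x₀ = 0.37, x₁ = 2.04

Secant formula: x_{n+1} = x_n - f(x_n)(x_n - x_{n-1})/(f(x_n) - f(x_{n-1}))

Iteration 1:
  f(0.370000) = -0.866202
  f(2.040000) = 0.819534
  x_2 = 2.040000 - 0.819534×(2.040000 - 0.370000)/(0.819534 - (-0.866202))
       = 1.228116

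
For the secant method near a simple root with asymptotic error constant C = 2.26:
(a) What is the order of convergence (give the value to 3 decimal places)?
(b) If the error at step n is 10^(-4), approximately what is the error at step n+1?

(a) Secant method has superlinear convergence with order φ = (1+√5)/2 ≈ 1.618.
    This means |e_{n+1}| ≈ C|e_n|^1.618.

(b) With |e_n| = 10^(-4) and C = 2.26:
    |e_{n+1}| ≈ 2.26 × (10^(-4))^1.618 = 2.26 × 10^(-6.47)

(a) ≈ 1.618 (golden ratio); (b) |e_{n+1}| ≈ 7.620e-07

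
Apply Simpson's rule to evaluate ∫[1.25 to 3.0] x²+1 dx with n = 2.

f(x) = x²+1
a = 1.25, b = 3.0, n = 2
h = (b - a)/n = 0.875000

Simpson's rule: (h/3)[f(x₀) + 4f(x₁) + 2f(x₂) + ... + f(xₙ)]

x_0 = 1.2500, f(x_0) = 2.562500, coefficient = 1
x_1 = 2.1250, f(x_1) = 5.515625, coefficient = 4
x_2 = 3.0000, f(x_2) = 10.000000, coefficient = 1

I ≈ (0.875000/3) × 34.625000 = 10.098958
Exact value: 10.098958
Error: 0.000000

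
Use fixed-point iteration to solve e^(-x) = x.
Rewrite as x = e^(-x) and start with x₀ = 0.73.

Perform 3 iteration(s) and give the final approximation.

Equation: e^(-x) = x
Fixed-point form: x = e^(-x)
x₀ = 0.73

x_1 = g(0.730000) = 0.481909
x_2 = g(0.481909) = 0.617603
x_3 = g(0.617603) = 0.539235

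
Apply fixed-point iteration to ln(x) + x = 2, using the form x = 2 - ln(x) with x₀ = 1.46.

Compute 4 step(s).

Equation: ln(x) + x = 2
Fixed-point form: x = 2 - ln(x)
x₀ = 1.46

x_1 = g(1.460000) = 1.621564
x_2 = g(1.621564) = 1.516609
x_3 = g(1.516609) = 1.583523
x_4 = g(1.583523) = 1.540348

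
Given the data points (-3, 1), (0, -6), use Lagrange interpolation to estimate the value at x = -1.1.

Lagrange interpolation formula:
P(x) = Σ yᵢ × Lᵢ(x)
where Lᵢ(x) = Π_{j≠i} (x - xⱼ)/(xᵢ - xⱼ)

L_0(-1.1) = (-1.1 - 0)/(-3 - 0) = 0.366667
L_1(-1.1) = (-1.1 - (-3))/(0 - (-3)) = 0.633333

P(-1.1) = 1×L_0(-1.1) + (-6)×L_1(-1.1)
P(-1.1) = -3.433333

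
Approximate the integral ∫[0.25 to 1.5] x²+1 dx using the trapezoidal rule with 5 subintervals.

f(x) = x²+1
a = 0.25, b = 1.5, n = 5
h = (b - a)/n = 0.250000

Trapezoidal rule: (h/2)[f(x₀) + 2f(x₁) + 2f(x₂) + ... + f(xₙ)]

x_0 = 0.2500, f(x_0) = 1.062500, coefficient = 1
x_1 = 0.5000, f(x_1) = 1.250000, coefficient = 2
x_2 = 0.7500, f(x_2) = 1.562500, coefficient = 2
x_3 = 1.0000, f(x_3) = 2.000000, coefficient = 2
x_4 = 1.2500, f(x_4) = 2.562500, coefficient = 2
x_5 = 1.5000, f(x_5) = 3.250000, coefficient = 1

I ≈ (0.250000/2) × 19.062500 = 2.382812
Exact value: 2.369792
Error: 0.013021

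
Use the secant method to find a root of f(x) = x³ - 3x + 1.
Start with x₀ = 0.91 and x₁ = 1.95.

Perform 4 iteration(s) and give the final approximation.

f(x) = x³ - 3x + 1
x₀ = 0.91, x₁ = 1.95

Secant formula: x_{n+1} = x_n - f(x_n)(x_n - x_{n-1})/(f(x_n) - f(x_{n-1}))

Iteration 1:
  f(0.910000) = -0.976429
  f(1.950000) = 2.564875
  x_2 = 1.950000 - 2.564875×(1.950000 - 0.910000)/(2.564875 - (-0.976429))
       = 1.196755
Iteration 2:
  f(1.950000) = 2.564875
  f(1.196755) = -0.876246
  x_3 = 1.196755 - (-0.876246)×(1.196755 - 1.950000)/(-0.876246 - 2.564875)
       = 1.388561
Iteration 3:
  f(1.196755) = -0.876246
  f(1.388561) = -0.488396
  x_4 = 1.388561 - (-0.488396)×(1.388561 - 1.196755)/(-0.488396 - (-0.876246))
       = 1.630091
Iteration 4:
  f(1.388561) = -0.488396
  f(1.630091) = 0.441201
  x_5 = 1.630091 - 0.441201×(1.630091 - 1.388561)/(0.441201 - (-0.488396))
       = 1.515457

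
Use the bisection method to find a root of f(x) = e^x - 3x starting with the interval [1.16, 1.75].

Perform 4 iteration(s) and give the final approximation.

f(x) = e^x - 3x
Initial interval: [1.16, 1.75]

Iteration 1:
  c_1 = (1.160000 + 1.750000)/2 = 1.455000
  f(c_1) = f(1.455000) = -0.080517
  f(a) × f(c) ≥ 0, new interval: [1.455000, 1.750000]
Iteration 2:
  c_2 = (1.455000 + 1.750000)/2 = 1.602500
  f(c_2) = f(1.602500) = 0.157930
  f(a) × f(c) < 0, new interval: [1.455000, 1.602500]
Iteration 3:
  c_3 = (1.455000 + 1.602500)/2 = 1.528750
  f(c_3) = f(1.528750) = 0.026158
  f(a) × f(c) < 0, new interval: [1.455000, 1.528750]
Iteration 4:
  c_4 = (1.455000 + 1.528750)/2 = 1.491875
  f(c_4) = f(1.491875) = -0.030202
  f(a) × f(c) ≥ 0, new interval: [1.491875, 1.528750]

After 4 iteration(s), the approximation is c_4 = 1.491875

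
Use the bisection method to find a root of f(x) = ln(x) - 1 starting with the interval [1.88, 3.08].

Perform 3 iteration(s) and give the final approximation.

f(x) = ln(x) - 1
Initial interval: [1.88, 3.08]

Iteration 1:
  c_1 = (1.880000 + 3.080000)/2 = 2.480000
  f(c_1) = f(2.480000) = -0.091741
  f(a) × f(c) ≥ 0, new interval: [2.480000, 3.080000]
Iteration 2:
  c_2 = (2.480000 + 3.080000)/2 = 2.780000
  f(c_2) = f(2.780000) = 0.022451
  f(a) × f(c) < 0, new interval: [2.480000, 2.780000]
Iteration 3:
  c_3 = (2.480000 + 2.780000)/2 = 2.630000
  f(c_3) = f(2.630000) = -0.033016
  f(a) × f(c) ≥ 0, new interval: [2.630000, 2.780000]

After 3 iteration(s), the approximation is c_3 = 2.630000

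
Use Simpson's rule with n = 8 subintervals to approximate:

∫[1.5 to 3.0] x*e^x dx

f(x) = x*e^x
a = 1.5, b = 3.0, n = 8
h = (b - a)/n = 0.187500

Simpson's rule: (h/3)[f(x₀) + 4f(x₁) + 2f(x₂) + ... + f(xₙ)]

x_0 = 1.5000, f(x_0) = 6.722534, coefficient = 1
x_1 = 1.6875, f(x_1) = 9.122539, coefficient = 4
x_2 = 1.8750, f(x_2) = 12.226536, coefficient = 2
x_3 = 2.0625, f(x_3) = 16.222819, coefficient = 4
x_4 = 2.2500, f(x_4) = 21.347406, coefficient = 2
x_5 = 2.4375, f(x_5) = 27.895710, coefficient = 4
x_6 = 2.6250, f(x_6) = 36.237007, coefficient = 2
x_7 = 2.8125, f(x_7) = 46.832330, coefficient = 4
x_8 = 3.0000, f(x_8) = 60.256611, coefficient = 1

I ≈ (0.187500/3) × 606.894633 = 37.930915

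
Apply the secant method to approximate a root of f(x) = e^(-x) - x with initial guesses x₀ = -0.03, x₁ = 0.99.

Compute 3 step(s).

f(x) = e^(-x) - x
x₀ = -0.03, x₁ = 0.99

Secant formula: x_{n+1} = x_n - f(x_n)(x_n - x_{n-1})/(f(x_n) - f(x_{n-1}))

Iteration 1:
  f(-0.030000) = 1.060455
  f(0.990000) = -0.618423
  x_2 = 0.990000 - (-0.618423)×(0.990000 - (-0.030000))/(-0.618423 - 1.060455)
       = 0.614278
Iteration 2:
  f(0.990000) = -0.618423
  f(0.614278) = -0.073246
  x_3 = 0.614278 - (-0.073246)×(0.614278 - 0.990000)/(-0.073246 - (-0.618423))
       = 0.563798
Iteration 3:
  f(0.614278) = -0.073246
  f(0.563798) = 0.005245
  x_4 = 0.563798 - 0.005245×(0.563798 - 0.614278)/(0.005245 - (-0.073246))
       = 0.567172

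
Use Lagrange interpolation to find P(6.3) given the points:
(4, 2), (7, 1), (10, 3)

Lagrange interpolation formula:
P(x) = Σ yᵢ × Lᵢ(x)
where Lᵢ(x) = Π_{j≠i} (x - xⱼ)/(xᵢ - xⱼ)

L_0(6.3) = (6.3 - 7)/(4 - 7) × (6.3 - 10)/(4 - 10) = 0.143889
L_1(6.3) = (6.3 - 4)/(7 - 4) × (6.3 - 10)/(7 - 10) = 0.945556
L_2(6.3) = (6.3 - 4)/(10 - 4) × (6.3 - 7)/(10 - 7) = -0.089444

P(6.3) = 2×L_0(6.3) + 1×L_1(6.3) + 3×L_2(6.3)
P(6.3) = 0.965000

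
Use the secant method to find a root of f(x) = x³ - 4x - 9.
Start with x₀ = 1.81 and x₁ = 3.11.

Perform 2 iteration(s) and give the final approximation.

f(x) = x³ - 4x - 9
x₀ = 1.81, x₁ = 3.11

Secant formula: x_{n+1} = x_n - f(x_n)(x_n - x_{n-1})/(f(x_n) - f(x_{n-1}))

Iteration 1:
  f(1.810000) = -10.310259
  f(3.110000) = 8.640231
  x_2 = 3.110000 - 8.640231×(3.110000 - 1.810000)/(8.640231 - (-10.310259))
       = 2.517282
Iteration 2:
  f(3.110000) = 8.640231
  f(2.517282) = -3.117848
  x_3 = 2.517282 - (-3.117848)×(2.517282 - 3.110000)/(-3.117848 - 8.640231)
       = 2.674451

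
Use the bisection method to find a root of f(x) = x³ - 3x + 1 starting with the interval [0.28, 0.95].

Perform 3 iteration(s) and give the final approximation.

f(x) = x³ - 3x + 1
Initial interval: [0.28, 0.95]

Iteration 1:
  c_1 = (0.280000 + 0.950000)/2 = 0.615000
  f(c_1) = f(0.615000) = -0.612392
  f(a) × f(c) < 0, new interval: [0.280000, 0.615000]
Iteration 2:
  c_2 = (0.280000 + 0.615000)/2 = 0.447500
  f(c_2) = f(0.447500) = -0.252885
  f(a) × f(c) < 0, new interval: [0.280000, 0.447500]
Iteration 3:
  c_3 = (0.280000 + 0.447500)/2 = 0.363750
  f(c_3) = f(0.363750) = -0.043121
  f(a) × f(c) < 0, new interval: [0.280000, 0.363750]

After 3 iteration(s), the approximation is c_3 = 0.363750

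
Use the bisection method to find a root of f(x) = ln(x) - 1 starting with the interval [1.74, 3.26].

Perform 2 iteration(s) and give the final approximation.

f(x) = ln(x) - 1
Initial interval: [1.74, 3.26]

Iteration 1:
  c_1 = (1.740000 + 3.260000)/2 = 2.500000
  f(c_1) = f(2.500000) = -0.083709
  f(a) × f(c) ≥ 0, new interval: [2.500000, 3.260000]
Iteration 2:
  c_2 = (2.500000 + 3.260000)/2 = 2.880000
  f(c_2) = f(2.880000) = 0.057790
  f(a) × f(c) < 0, new interval: [2.500000, 2.880000]

After 2 iteration(s), the approximation is c_2 = 2.880000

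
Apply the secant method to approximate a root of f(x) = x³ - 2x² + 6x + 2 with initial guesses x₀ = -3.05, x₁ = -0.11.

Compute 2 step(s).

f(x) = x³ - 2x² + 6x + 2
x₀ = -3.05, x₁ = -0.11

Secant formula: x_{n+1} = x_n - f(x_n)(x_n - x_{n-1})/(f(x_n) - f(x_{n-1}))

Iteration 1:
  f(-3.050000) = -63.277625
  f(-0.110000) = 1.314469
  x_2 = -0.110000 - 1.314469×(-0.110000 - (-3.050000))/(1.314469 - (-63.277625))
       = -0.169830
Iteration 2:
  f(-0.110000) = 1.314469
  f(-0.169830) = 0.918438
  x_3 = -0.169830 - 0.918438×(-0.169830 - (-0.110000))/(0.918438 - 1.314469)
       = -0.308582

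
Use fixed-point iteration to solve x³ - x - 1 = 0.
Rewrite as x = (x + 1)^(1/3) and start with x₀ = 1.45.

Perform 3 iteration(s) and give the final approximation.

Equation: x³ - x - 1 = 0
Fixed-point form: x = (x + 1)^(1/3)
x₀ = 1.45

x_1 = g(1.450000) = 1.348100
x_2 = g(1.348100) = 1.329144
x_3 = g(1.329144) = 1.325558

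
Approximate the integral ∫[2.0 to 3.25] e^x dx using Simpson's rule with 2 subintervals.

f(x) = e^x
a = 2.0, b = 3.25, n = 2
h = (b - a)/n = 0.625000

Simpson's rule: (h/3)[f(x₀) + 4f(x₁) + 2f(x₂) + ... + f(xₙ)]

x_0 = 2.0000, f(x_0) = 7.389056, coefficient = 1
x_1 = 2.6250, f(x_1) = 13.804574, coefficient = 4
x_2 = 3.2500, f(x_2) = 25.790340, coefficient = 1

I ≈ (0.625000/3) × 88.397693 = 18.416186
Exact value: 18.401284
Error: 0.014902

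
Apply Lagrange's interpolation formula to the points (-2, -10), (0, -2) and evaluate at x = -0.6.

Lagrange interpolation formula:
P(x) = Σ yᵢ × Lᵢ(x)
where Lᵢ(x) = Π_{j≠i} (x - xⱼ)/(xᵢ - xⱼ)

L_0(-0.6) = (-0.6 - 0)/(-2 - 0) = 0.300000
L_1(-0.6) = (-0.6 - (-2))/(0 - (-2)) = 0.700000

P(-0.6) = (-10)×L_0(-0.6) + (-2)×L_1(-0.6)
P(-0.6) = -4.400000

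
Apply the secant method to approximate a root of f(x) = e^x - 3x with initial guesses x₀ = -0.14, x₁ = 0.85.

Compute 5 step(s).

f(x) = e^x - 3x
x₀ = -0.14, x₁ = 0.85

Secant formula: x_{n+1} = x_n - f(x_n)(x_n - x_{n-1})/(f(x_n) - f(x_{n-1}))

Iteration 1:
  f(-0.140000) = 1.289358
  f(0.850000) = -0.210353
  x_2 = 0.850000 - (-0.210353)×(0.850000 - (-0.140000))/(-0.210353 - 1.289358)
       = 0.711140
Iteration 2:
  f(0.850000) = -0.210353
  f(0.711140) = -0.097109
  x_3 = 0.711140 - (-0.097109)×(0.711140 - 0.850000)/(-0.097109 - (-0.210353))
       = 0.592066
Iteration 3:
  f(0.711140) = -0.097109
  f(0.592066) = 0.031522
  x_4 = 0.592066 - 0.031522×(0.592066 - 0.711140)/(0.031522 - (-0.097109))
       = 0.621246
Iteration 4:
  f(0.592066) = 0.031522
  f(0.621246) = -0.002492
  x_5 = 0.621246 - (-0.002492)×(0.621246 - 0.592066)/(-0.002492 - 0.031522)
       = 0.619108
Iteration 5:
  f(0.621246) = -0.002492
  f(0.619108) = -0.000053
  x_6 = 0.619108 - (-0.000053)×(0.619108 - 0.621246)/(-0.000053 - (-0.002492))
       = 0.619061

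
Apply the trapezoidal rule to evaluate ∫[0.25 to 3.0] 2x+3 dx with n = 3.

f(x) = 2x+3
a = 0.25, b = 3.0, n = 3
h = (b - a)/n = 0.916667

Trapezoidal rule: (h/2)[f(x₀) + 2f(x₁) + 2f(x₂) + ... + f(xₙ)]

x_0 = 0.2500, f(x_0) = 3.500000, coefficient = 1
x_1 = 1.1667, f(x_1) = 5.333333, coefficient = 2
x_2 = 2.0833, f(x_2) = 7.166667, coefficient = 2
x_3 = 3.0000, f(x_3) = 9.000000, coefficient = 1

I ≈ (0.916667/2) × 37.500000 = 17.187500
Exact value: 17.187500
Error: 0.000000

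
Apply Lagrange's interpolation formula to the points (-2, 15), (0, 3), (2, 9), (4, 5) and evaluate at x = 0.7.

Lagrange interpolation formula:
P(x) = Σ yᵢ × Lᵢ(x)
where Lᵢ(x) = Π_{j≠i} (x - xⱼ)/(xᵢ - xⱼ)

L_0(0.7) = (0.7 - 0)/(-2 - 0) × (0.7 - 2)/(-2 - 2) × (0.7 - 4)/(-2 - 4) = -0.062562
L_1(0.7) = (0.7 - (-2))/(0 - (-2)) × (0.7 - 2)/(0 - 2) × (0.7 - 4)/(0 - 4) = 0.723938
L_2(0.7) = (0.7 - (-2))/(2 - (-2)) × (0.7 - 0)/(2 - 0) × (0.7 - 4)/(2 - 4) = 0.389812
L_3(0.7) = (0.7 - (-2))/(4 - (-2)) × (0.7 - 0)/(4 - 0) × (0.7 - 2)/(4 - 2) = -0.051188

P(0.7) = 15×L_0(0.7) + 3×L_1(0.7) + 9×L_2(0.7) + 5×L_3(0.7)
P(0.7) = 4.485750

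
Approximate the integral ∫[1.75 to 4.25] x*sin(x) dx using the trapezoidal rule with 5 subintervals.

f(x) = x*sin(x)
a = 1.75, b = 4.25, n = 5
h = (b - a)/n = 0.500000

Trapezoidal rule: (h/2)[f(x₀) + 2f(x₁) + 2f(x₂) + ... + f(xₙ)]

x_0 = 1.7500, f(x_0) = 1.721975, coefficient = 1
x_1 = 2.2500, f(x_1) = 1.750665, coefficient = 2
x_2 = 2.7500, f(x_2) = 1.049568, coefficient = 2
x_3 = 3.2500, f(x_3) = -0.351634, coefficient = 2
x_4 = 3.7500, f(x_4) = -2.143355, coefficient = 2
x_5 = 4.2500, f(x_5) = -3.803705, coefficient = 1

I ≈ (0.500000/2) × -1.471243 = -0.367811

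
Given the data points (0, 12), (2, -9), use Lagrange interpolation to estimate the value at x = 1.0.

Lagrange interpolation formula:
P(x) = Σ yᵢ × Lᵢ(x)
where Lᵢ(x) = Π_{j≠i} (x - xⱼ)/(xᵢ - xⱼ)

L_0(1.0) = (1.0 - 2)/(0 - 2) = 0.500000
L_1(1.0) = (1.0 - 0)/(2 - 0) = 0.500000

P(1.0) = 12×L_0(1.0) + (-9)×L_1(1.0)
P(1.0) = 1.500000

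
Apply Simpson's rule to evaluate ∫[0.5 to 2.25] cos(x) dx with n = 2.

f(x) = cos(x)
a = 0.5, b = 2.25, n = 2
h = (b - a)/n = 0.875000

Simpson's rule: (h/3)[f(x₀) + 4f(x₁) + 2f(x₂) + ... + f(xₙ)]

x_0 = 0.5000, f(x_0) = 0.877583, coefficient = 1
x_1 = 1.3750, f(x_1) = 0.194548, coefficient = 4
x_2 = 2.2500, f(x_2) = -0.628174, coefficient = 1

I ≈ (0.875000/3) × 1.027600 = 0.299717
Exact value: 0.298648
Error: 0.001069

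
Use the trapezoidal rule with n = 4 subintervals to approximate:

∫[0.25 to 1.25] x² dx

f(x) = x²
a = 0.25, b = 1.25, n = 4
h = (b - a)/n = 0.250000

Trapezoidal rule: (h/2)[f(x₀) + 2f(x₁) + 2f(x₂) + ... + f(xₙ)]

x_0 = 0.2500, f(x_0) = 0.062500, coefficient = 1
x_1 = 0.5000, f(x_1) = 0.250000, coefficient = 2
x_2 = 0.7500, f(x_2) = 0.562500, coefficient = 2
x_3 = 1.0000, f(x_3) = 1.000000, coefficient = 2
x_4 = 1.2500, f(x_4) = 1.562500, coefficient = 1

I ≈ (0.250000/2) × 5.250000 = 0.656250
Exact value: 0.645833
Error: 0.010417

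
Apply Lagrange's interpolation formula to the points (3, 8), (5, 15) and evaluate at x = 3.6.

Lagrange interpolation formula:
P(x) = Σ yᵢ × Lᵢ(x)
where Lᵢ(x) = Π_{j≠i} (x - xⱼ)/(xᵢ - xⱼ)

L_0(3.6) = (3.6 - 5)/(3 - 5) = 0.700000
L_1(3.6) = (3.6 - 3)/(5 - 3) = 0.300000

P(3.6) = 8×L_0(3.6) + 15×L_1(3.6)
P(3.6) = 10.100000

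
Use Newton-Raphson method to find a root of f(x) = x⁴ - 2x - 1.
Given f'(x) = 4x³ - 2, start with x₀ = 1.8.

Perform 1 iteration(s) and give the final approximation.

f(x) = x⁴ - 2x - 1
f'(x) = 4x³ - 2
x₀ = 1.8

Newton-Raphson formula: x_{n+1} = x_n - f(x_n)/f'(x_n)

Iteration 1:
  f(1.800000) = 5.897600
  f'(1.800000) = 21.328000
  x_1 = 1.800000 - 5.897600/21.328000 = 1.523481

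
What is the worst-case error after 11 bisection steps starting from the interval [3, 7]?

Bisection error bound: |error| ≤ (b-a)/2^n
|error| ≤ (7 - 3)/2^11 = 4/2^11
|error| ≤ 0.0019531250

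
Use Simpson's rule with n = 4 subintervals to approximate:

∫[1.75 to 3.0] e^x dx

f(x) = e^x
a = 1.75, b = 3.0, n = 4
h = (b - a)/n = 0.312500

Simpson's rule: (h/3)[f(x₀) + 4f(x₁) + 2f(x₂) + ... + f(xₙ)]

x_0 = 1.7500, f(x_0) = 5.754603, coefficient = 1
x_1 = 2.0625, f(x_1) = 7.865609, coefficient = 4
x_2 = 2.3750, f(x_2) = 10.751013, coefficient = 2
x_3 = 2.6875, f(x_3) = 14.694893, coefficient = 4
x_4 = 3.0000, f(x_4) = 20.085537, coefficient = 1

I ≈ (0.312500/3) × 137.584174 = 14.331685
Exact value: 14.330934
Error: 0.000751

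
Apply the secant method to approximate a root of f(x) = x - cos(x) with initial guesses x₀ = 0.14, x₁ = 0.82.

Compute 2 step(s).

f(x) = x - cos(x)
x₀ = 0.14, x₁ = 0.82

Secant formula: x_{n+1} = x_n - f(x_n)(x_n - x_{n-1})/(f(x_n) - f(x_{n-1}))

Iteration 1:
  f(0.140000) = -0.850216
  f(0.820000) = 0.137779
  x_2 = 0.820000 - 0.137779×(0.820000 - 0.140000)/(0.137779 - (-0.850216))
       = 0.725172
Iteration 2:
  f(0.820000) = 0.137779
  f(0.725172) = -0.023213
  x_3 = 0.725172 - (-0.023213)×(0.725172 - 0.820000)/(-0.023213 - 0.137779)
       = 0.738845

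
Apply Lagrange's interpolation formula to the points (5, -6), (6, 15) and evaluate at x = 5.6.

Lagrange interpolation formula:
P(x) = Σ yᵢ × Lᵢ(x)
where Lᵢ(x) = Π_{j≠i} (x - xⱼ)/(xᵢ - xⱼ)

L_0(5.6) = (5.6 - 6)/(5 - 6) = 0.400000
L_1(5.6) = (5.6 - 5)/(6 - 5) = 0.600000

P(5.6) = (-6)×L_0(5.6) + 15×L_1(5.6)
P(5.6) = 6.600000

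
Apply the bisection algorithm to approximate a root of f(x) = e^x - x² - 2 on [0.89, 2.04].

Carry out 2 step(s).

f(x) = e^x - x² - 2
Initial interval: [0.89, 2.04]

Iteration 1:
  c_1 = (0.890000 + 2.040000)/2 = 1.465000
  f(c_1) = f(1.465000) = 0.181318
  f(a) × f(c) < 0, new interval: [0.890000, 1.465000]
Iteration 2:
  c_2 = (0.890000 + 1.465000)/2 = 1.177500
  f(c_2) = f(1.177500) = -0.140258
  f(a) × f(c) ≥ 0, new interval: [1.177500, 1.465000]

After 2 iteration(s), the approximation is c_2 = 1.177500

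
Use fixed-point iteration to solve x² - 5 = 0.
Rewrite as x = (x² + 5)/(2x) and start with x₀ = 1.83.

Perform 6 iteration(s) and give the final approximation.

Equation: x² - 5 = 0
Fixed-point form: x = (x² + 5)/(2x)
x₀ = 1.83

x_1 = g(1.830000) = 2.281120
x_2 = g(2.281120) = 2.236513
x_3 = g(2.236513) = 2.236068
x_4 = g(2.236068) = 2.236068
x_5 = g(2.236068) = 2.236068
x_6 = g(2.236068) = 2.236068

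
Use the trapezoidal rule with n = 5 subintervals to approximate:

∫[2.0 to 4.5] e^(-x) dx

f(x) = e^(-x)
a = 2.0, b = 4.5, n = 5
h = (b - a)/n = 0.500000

Trapezoidal rule: (h/2)[f(x₀) + 2f(x₁) + 2f(x₂) + ... + f(xₙ)]

x_0 = 2.0000, f(x_0) = 0.135335, coefficient = 1
x_1 = 2.5000, f(x_1) = 0.082085, coefficient = 2
x_2 = 3.0000, f(x_2) = 0.049787, coefficient = 2
x_3 = 3.5000, f(x_3) = 0.030197, coefficient = 2
x_4 = 4.0000, f(x_4) = 0.018316, coefficient = 2
x_5 = 4.5000, f(x_5) = 0.011109, coefficient = 1

I ≈ (0.500000/2) × 0.507214 = 0.126804
Exact value: 0.124226
Error: 0.002577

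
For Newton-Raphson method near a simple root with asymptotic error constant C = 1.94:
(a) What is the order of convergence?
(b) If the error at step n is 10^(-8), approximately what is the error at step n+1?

(a) Newton-Raphson has quadratic (order 2) convergence near simple roots.
    This means |e_{n+1}| ≈ C|e_n|².

(b) With |e_n| = 10^(-8) and C = 1.94:
    |e_{n+1}| ≈ 1.94 × (10^(-8))² = 1.94 × 10^(-16)

(a) 2 (quadratic); (b) |e_{n+1}| ≈ 1.940e-16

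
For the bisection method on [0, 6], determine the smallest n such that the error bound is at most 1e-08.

We need (b-a)/2^n ≤ 1e-08
(6 - 0)/2^n ≤ 1e-08
6/2^n ≤ 1e-08
2^n ≥ 600000000
n ≥ log₂(600000000) = 29.16
n ≥ 30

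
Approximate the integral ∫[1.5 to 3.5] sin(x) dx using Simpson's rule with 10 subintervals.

f(x) = sin(x)
a = 1.5, b = 3.5, n = 10
h = (b - a)/n = 0.200000

Simpson's rule: (h/3)[f(x₀) + 4f(x₁) + 2f(x₂) + ... + f(xₙ)]

x_0 = 1.5000, f(x_0) = 0.997495, coefficient = 1
x_1 = 1.7000, f(x_1) = 0.991665, coefficient = 4
x_2 = 1.9000, f(x_2) = 0.946300, coefficient = 2
x_3 = 2.1000, f(x_3) = 0.863209, coefficient = 4
x_4 = 2.3000, f(x_4) = 0.745705, coefficient = 2
x_5 = 2.5000, f(x_5) = 0.598472, coefficient = 4
x_6 = 2.7000, f(x_6) = 0.427380, coefficient = 2
x_7 = 2.9000, f(x_7) = 0.239249, coefficient = 4
x_8 = 3.1000, f(x_8) = 0.041581, coefficient = 2
x_9 = 3.3000, f(x_9) = -0.157746, coefficient = 4
x_10 = 3.5000, f(x_10) = -0.350783, coefficient = 1

I ≈ (0.200000/3) × 15.108043 = 1.007203
Exact value: 1.007194
Error: 0.000009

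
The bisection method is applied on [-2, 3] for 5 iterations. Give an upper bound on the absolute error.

Bisection error bound: |error| ≤ (b-a)/2^n
|error| ≤ (3 - (-2))/2^5 = 5/2^5
|error| ≤ 0.1562500000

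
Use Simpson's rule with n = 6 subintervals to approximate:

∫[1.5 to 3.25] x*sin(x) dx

f(x) = x*sin(x)
a = 1.5, b = 3.25, n = 6
h = (b - a)/n = 0.291667

Simpson's rule: (h/3)[f(x₀) + 4f(x₁) + 2f(x₂) + ... + f(xₙ)]

x_0 = 1.5000, f(x_0) = 1.496242, coefficient = 1
x_1 = 1.7917, f(x_1) = 1.748142, coefficient = 4
x_2 = 2.0833, f(x_2) = 1.815632, coefficient = 2
x_3 = 2.3750, f(x_3) = 1.647502, coefficient = 4
x_4 = 2.6667, f(x_4) = 1.219394, coefficient = 2
x_5 = 2.9583, f(x_5) = 0.539113, coefficient = 4
x_6 = 3.2500, f(x_6) = -0.351634, coefficient = 1

I ≈ (0.291667/3) × 22.953685 = 2.231608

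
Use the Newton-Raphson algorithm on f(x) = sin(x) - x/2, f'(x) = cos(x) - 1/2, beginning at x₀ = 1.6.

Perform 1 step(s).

f(x) = sin(x) - x/2
f'(x) = cos(x) - 1/2
x₀ = 1.6

Newton-Raphson formula: x_{n+1} = x_n - f(x_n)/f'(x_n)

Iteration 1:
  f(1.600000) = 0.199574
  f'(1.600000) = -0.529200
  x_1 = 1.600000 - 0.199574/(-0.529200) = 1.977124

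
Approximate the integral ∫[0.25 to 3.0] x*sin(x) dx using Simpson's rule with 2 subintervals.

f(x) = x*sin(x)
a = 0.25, b = 3.0, n = 2
h = (b - a)/n = 1.375000

Simpson's rule: (h/3)[f(x₀) + 4f(x₁) + 2f(x₂) + ... + f(xₙ)]

x_0 = 0.2500, f(x_0) = 0.061851, coefficient = 1
x_1 = 1.6250, f(x_1) = 1.622613, coefficient = 4
x_2 = 3.0000, f(x_2) = 0.423360, coefficient = 1

I ≈ (1.375000/3) × 6.975665 = 3.197180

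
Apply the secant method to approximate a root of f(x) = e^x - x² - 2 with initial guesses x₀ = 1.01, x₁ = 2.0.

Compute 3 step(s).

f(x) = e^x - x² - 2
x₀ = 1.01, x₁ = 2.0

Secant formula: x_{n+1} = x_n - f(x_n)(x_n - x_{n-1})/(f(x_n) - f(x_{n-1}))

Iteration 1:
  f(1.010000) = -0.274499
  f(2.000000) = 1.389056
  x_2 = 2.000000 - 1.389056×(2.000000 - 1.010000)/(1.389056 - (-0.274499))
       = 1.173357
Iteration 2:
  f(2.000000) = 1.389056
  f(1.173357) = -0.143939
  x_3 = 1.173357 - (-0.143939)×(1.173357 - 2.000000)/(-0.143939 - 1.389056)
       = 1.250974
Iteration 3:
  f(1.173357) = -0.143939
  f(1.250974) = -0.071191
  x_4 = 1.250974 - (-0.071191)×(1.250974 - 1.173357)/(-0.071191 - (-0.143939))
       = 1.326931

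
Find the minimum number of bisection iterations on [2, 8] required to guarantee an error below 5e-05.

We need (b-a)/2^n ≤ 5e-05
(8 - 2)/2^n ≤ 5e-05
6/2^n ≤ 5e-05
2^n ≥ 120000
n ≥ log₂(120000) = 16.87
n ≥ 17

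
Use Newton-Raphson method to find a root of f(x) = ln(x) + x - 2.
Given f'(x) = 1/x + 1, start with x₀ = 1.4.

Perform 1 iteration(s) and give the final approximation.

f(x) = ln(x) + x - 2
f'(x) = 1/x + 1
x₀ = 1.4

Newton-Raphson formula: x_{n+1} = x_n - f(x_n)/f'(x_n)

Iteration 1:
  f(1.400000) = -0.263528
  f'(1.400000) = 1.714286
  x_1 = 1.400000 - (-0.263528)/1.714286 = 1.553725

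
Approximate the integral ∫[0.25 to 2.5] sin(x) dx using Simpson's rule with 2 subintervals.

f(x) = sin(x)
a = 0.25, b = 2.5, n = 2
h = (b - a)/n = 1.125000

Simpson's rule: (h/3)[f(x₀) + 4f(x₁) + 2f(x₂) + ... + f(xₙ)]

x_0 = 0.2500, f(x_0) = 0.247404, coefficient = 1
x_1 = 1.3750, f(x_1) = 0.980893, coefficient = 4
x_2 = 2.5000, f(x_2) = 0.598472, coefficient = 1

I ≈ (1.125000/3) × 4.769448 = 1.788543
Exact value: 1.770056
Error: 0.018487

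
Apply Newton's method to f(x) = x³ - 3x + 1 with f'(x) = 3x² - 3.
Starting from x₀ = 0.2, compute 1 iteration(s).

f(x) = x³ - 3x + 1
f'(x) = 3x² - 3
x₀ = 0.2

Newton-Raphson formula: x_{n+1} = x_n - f(x_n)/f'(x_n)

Iteration 1:
  f(0.200000) = 0.408000
  f'(0.200000) = -2.880000
  x_1 = 0.200000 - 0.408000/(-2.880000) = 0.341667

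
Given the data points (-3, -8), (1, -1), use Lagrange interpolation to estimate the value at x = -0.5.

Lagrange interpolation formula:
P(x) = Σ yᵢ × Lᵢ(x)
where Lᵢ(x) = Π_{j≠i} (x - xⱼ)/(xᵢ - xⱼ)

L_0(-0.5) = (-0.5 - 1)/(-3 - 1) = 0.375000
L_1(-0.5) = (-0.5 - (-3))/(1 - (-3)) = 0.625000

P(-0.5) = (-8)×L_0(-0.5) + (-1)×L_1(-0.5)
P(-0.5) = -3.625000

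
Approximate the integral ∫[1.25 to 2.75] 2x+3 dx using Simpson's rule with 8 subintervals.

f(x) = 2x+3
a = 1.25, b = 2.75, n = 8
h = (b - a)/n = 0.187500

Simpson's rule: (h/3)[f(x₀) + 4f(x₁) + 2f(x₂) + ... + f(xₙ)]

x_0 = 1.2500, f(x_0) = 5.500000, coefficient = 1
x_1 = 1.4375, f(x_1) = 5.875000, coefficient = 4
x_2 = 1.6250, f(x_2) = 6.250000, coefficient = 2
x_3 = 1.8125, f(x_3) = 6.625000, coefficient = 4
x_4 = 2.0000, f(x_4) = 7.000000, coefficient = 2
x_5 = 2.1875, f(x_5) = 7.375000, coefficient = 4
x_6 = 2.3750, f(x_6) = 7.750000, coefficient = 2
x_7 = 2.5625, f(x_7) = 8.125000, coefficient = 4
x_8 = 2.7500, f(x_8) = 8.500000, coefficient = 1

I ≈ (0.187500/3) × 168.000000 = 10.500000
Exact value: 10.500000
Error: 0.000000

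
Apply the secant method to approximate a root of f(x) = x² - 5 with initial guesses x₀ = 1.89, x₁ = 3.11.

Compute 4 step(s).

f(x) = x² - 5
x₀ = 1.89, x₁ = 3.11

Secant formula: x_{n+1} = x_n - f(x_n)(x_n - x_{n-1})/(f(x_n) - f(x_{n-1}))

Iteration 1:
  f(1.890000) = -1.427900
  f(3.110000) = 4.672100
  x_2 = 3.110000 - 4.672100×(3.110000 - 1.890000)/(4.672100 - (-1.427900))
       = 2.175580
Iteration 2:
  f(3.110000) = 4.672100
  f(2.175580) = -0.266852
  x_3 = 2.175580 - (-0.266852)×(2.175580 - 3.110000)/(-0.266852 - 4.672100)
       = 2.226067
Iteration 3:
  f(2.175580) = -0.266852
  f(2.226067) = -0.044627
  x_4 = 2.226067 - (-0.044627)×(2.226067 - 2.175580)/(-0.044627 - (-0.266852))
       = 2.236205
Iteration 4:
  f(2.226067) = -0.044627
  f(2.236205) = 0.000615
  x_5 = 2.236205 - 0.000615×(2.236205 - 2.226067)/(0.000615 - (-0.044627))
       = 2.236068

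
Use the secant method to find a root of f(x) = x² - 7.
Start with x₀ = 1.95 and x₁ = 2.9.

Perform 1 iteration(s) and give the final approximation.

f(x) = x² - 7
x₀ = 1.95, x₁ = 2.9

Secant formula: x_{n+1} = x_n - f(x_n)(x_n - x_{n-1})/(f(x_n) - f(x_{n-1}))

Iteration 1:
  f(1.950000) = -3.197500
  f(2.900000) = 1.410000
  x_2 = 2.900000 - 1.410000×(2.900000 - 1.950000)/(1.410000 - (-3.197500))
       = 2.609278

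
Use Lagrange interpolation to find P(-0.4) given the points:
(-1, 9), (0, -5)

Lagrange interpolation formula:
P(x) = Σ yᵢ × Lᵢ(x)
where Lᵢ(x) = Π_{j≠i} (x - xⱼ)/(xᵢ - xⱼ)

L_0(-0.4) = (-0.4 - 0)/(-1 - 0) = 0.400000
L_1(-0.4) = (-0.4 - (-1))/(0 - (-1)) = 0.600000

P(-0.4) = 9×L_0(-0.4) + (-5)×L_1(-0.4)
P(-0.4) = 0.600000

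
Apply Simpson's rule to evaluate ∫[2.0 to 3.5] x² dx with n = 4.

f(x) = x²
a = 2.0, b = 3.5, n = 4
h = (b - a)/n = 0.375000

Simpson's rule: (h/3)[f(x₀) + 4f(x₁) + 2f(x₂) + ... + f(xₙ)]

x_0 = 2.0000, f(x_0) = 4.000000, coefficient = 1
x_1 = 2.3750, f(x_1) = 5.640625, coefficient = 4
x_2 = 2.7500, f(x_2) = 7.562500, coefficient = 2
x_3 = 3.1250, f(x_3) = 9.765625, coefficient = 4
x_4 = 3.5000, f(x_4) = 12.250000, coefficient = 1

I ≈ (0.375000/3) × 93.000000 = 11.625000
Exact value: 11.625000
Error: 0.000000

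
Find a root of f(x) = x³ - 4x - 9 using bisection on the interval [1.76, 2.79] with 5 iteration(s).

f(x) = x³ - 4x - 9
Initial interval: [1.76, 2.79]

Iteration 1:
  c_1 = (1.760000 + 2.790000)/2 = 2.275000
  f(c_1) = f(2.275000) = -6.325453
  f(a) × f(c) ≥ 0, new interval: [2.275000, 2.790000]
Iteration 2:
  c_2 = (2.275000 + 2.790000)/2 = 2.532500
  f(c_2) = f(2.532500) = -2.887669
  f(a) × f(c) ≥ 0, new interval: [2.532500, 2.790000]
Iteration 3:
  c_3 = (2.532500 + 2.790000)/2 = 2.661250
  f(c_3) = f(2.661250) = -0.797358
  f(a) × f(c) ≥ 0, new interval: [2.661250, 2.790000]
Iteration 4:
  c_4 = (2.661250 + 2.790000)/2 = 2.725625
  f(c_4) = f(2.725625) = 0.346254
  f(a) × f(c) < 0, new interval: [2.661250, 2.725625]
Iteration 5:
  c_5 = (2.661250 + 2.725625)/2 = 2.693437
  f(c_5) = f(2.693437) = -0.233923
  f(a) × f(c) ≥ 0, new interval: [2.693437, 2.725625]

After 5 iteration(s), the approximation is c_5 = 2.693437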